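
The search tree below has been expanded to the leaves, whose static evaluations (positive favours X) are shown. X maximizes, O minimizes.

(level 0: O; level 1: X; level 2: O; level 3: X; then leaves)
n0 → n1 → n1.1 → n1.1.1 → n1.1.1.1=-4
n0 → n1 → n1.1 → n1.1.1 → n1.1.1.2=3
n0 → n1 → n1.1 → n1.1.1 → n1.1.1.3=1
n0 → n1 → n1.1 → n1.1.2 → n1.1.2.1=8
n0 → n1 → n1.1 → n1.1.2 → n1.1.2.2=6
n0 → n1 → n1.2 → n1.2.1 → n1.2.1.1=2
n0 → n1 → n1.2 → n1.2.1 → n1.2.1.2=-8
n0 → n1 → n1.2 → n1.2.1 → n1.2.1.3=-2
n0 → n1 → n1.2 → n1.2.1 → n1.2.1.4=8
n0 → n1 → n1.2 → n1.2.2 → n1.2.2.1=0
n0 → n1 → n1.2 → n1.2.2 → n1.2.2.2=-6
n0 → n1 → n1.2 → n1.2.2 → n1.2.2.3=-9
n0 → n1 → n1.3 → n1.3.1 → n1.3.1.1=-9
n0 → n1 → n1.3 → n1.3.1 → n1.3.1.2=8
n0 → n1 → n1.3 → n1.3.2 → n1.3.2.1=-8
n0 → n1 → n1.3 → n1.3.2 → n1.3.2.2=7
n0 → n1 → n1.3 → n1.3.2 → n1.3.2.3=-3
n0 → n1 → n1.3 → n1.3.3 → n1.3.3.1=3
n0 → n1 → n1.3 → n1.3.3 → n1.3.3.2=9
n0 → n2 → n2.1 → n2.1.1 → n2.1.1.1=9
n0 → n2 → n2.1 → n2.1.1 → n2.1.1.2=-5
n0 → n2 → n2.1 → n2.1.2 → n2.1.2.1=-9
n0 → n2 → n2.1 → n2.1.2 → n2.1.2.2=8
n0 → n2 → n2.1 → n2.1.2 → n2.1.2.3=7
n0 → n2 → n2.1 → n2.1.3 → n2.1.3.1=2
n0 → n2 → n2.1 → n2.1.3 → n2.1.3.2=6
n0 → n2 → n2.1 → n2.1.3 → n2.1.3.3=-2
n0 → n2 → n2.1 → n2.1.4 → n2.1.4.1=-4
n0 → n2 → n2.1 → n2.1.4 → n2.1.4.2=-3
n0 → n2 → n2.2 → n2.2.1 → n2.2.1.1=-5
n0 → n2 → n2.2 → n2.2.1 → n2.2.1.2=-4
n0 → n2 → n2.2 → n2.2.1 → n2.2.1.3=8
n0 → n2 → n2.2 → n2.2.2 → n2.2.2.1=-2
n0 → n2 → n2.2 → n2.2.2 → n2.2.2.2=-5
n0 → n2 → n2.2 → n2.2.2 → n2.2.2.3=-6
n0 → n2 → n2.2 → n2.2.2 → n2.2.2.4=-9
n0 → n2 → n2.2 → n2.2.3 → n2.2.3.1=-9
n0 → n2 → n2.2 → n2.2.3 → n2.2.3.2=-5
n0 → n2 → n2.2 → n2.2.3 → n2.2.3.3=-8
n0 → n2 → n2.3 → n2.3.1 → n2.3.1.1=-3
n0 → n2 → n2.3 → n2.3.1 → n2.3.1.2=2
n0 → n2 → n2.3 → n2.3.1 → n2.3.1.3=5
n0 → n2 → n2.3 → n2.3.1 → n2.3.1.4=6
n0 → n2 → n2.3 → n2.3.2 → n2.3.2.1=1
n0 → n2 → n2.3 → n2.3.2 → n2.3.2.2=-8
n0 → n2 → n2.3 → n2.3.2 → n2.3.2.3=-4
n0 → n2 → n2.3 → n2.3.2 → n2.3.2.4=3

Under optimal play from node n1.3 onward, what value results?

7

n1.3.1 (X): max(-9, 8) = 8
n1.3.2 (X): max(-8, 7, -3) = 7
n1.3.3 (X): max(3, 9) = 9
n1.3 (O): min(8, 7, 9) = 7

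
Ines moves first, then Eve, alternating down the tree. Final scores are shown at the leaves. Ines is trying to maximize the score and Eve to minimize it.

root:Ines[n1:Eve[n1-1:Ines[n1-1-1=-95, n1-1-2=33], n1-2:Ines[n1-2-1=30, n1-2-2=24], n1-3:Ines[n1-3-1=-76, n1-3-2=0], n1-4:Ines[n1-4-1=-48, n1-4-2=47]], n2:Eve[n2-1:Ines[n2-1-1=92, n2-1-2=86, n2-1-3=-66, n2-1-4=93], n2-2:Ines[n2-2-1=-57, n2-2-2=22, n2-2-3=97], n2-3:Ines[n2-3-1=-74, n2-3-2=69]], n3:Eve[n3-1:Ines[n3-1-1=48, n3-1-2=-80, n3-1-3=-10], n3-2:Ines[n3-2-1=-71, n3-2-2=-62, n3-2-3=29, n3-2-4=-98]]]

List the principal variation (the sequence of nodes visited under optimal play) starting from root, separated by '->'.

n1-1 (Ines): max(-95, 33) = 33
n1-2 (Ines): max(30, 24) = 30
n1-3 (Ines): max(-76, 0) = 0
n1-4 (Ines): max(-48, 47) = 47
n1 (Eve): min(33, 30, 0, 47) = 0
n2-1 (Ines): max(92, 86, -66, 93) = 93
n2-2 (Ines): max(-57, 22, 97) = 97
n2-3 (Ines): max(-74, 69) = 69
n2 (Eve): min(93, 97, 69) = 69
n3-1 (Ines): max(48, -80, -10) = 48
n3-2 (Ines): max(-71, -62, 29, -98) = 29
n3 (Eve): min(48, 29) = 29
root (Ines): max(0, 69, 29) = 69
At root, Ines picks n2 (highest: 69).
At n2, Eve picks n2-3 (lowest: 69).
At n2-3, Ines picks n2-3-2 (highest: 69).
Terminal value 69.

root -> n2 -> n2-3 -> n2-3-2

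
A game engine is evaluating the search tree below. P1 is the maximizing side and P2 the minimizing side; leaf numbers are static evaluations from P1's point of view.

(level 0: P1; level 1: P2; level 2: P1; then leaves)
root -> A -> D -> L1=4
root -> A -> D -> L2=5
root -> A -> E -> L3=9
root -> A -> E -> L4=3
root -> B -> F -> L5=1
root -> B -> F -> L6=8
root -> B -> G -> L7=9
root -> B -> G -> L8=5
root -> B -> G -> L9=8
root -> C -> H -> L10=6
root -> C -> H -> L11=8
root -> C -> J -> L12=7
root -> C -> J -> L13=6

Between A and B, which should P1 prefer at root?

D (P1): max(4, 5) = 5
E (P1): max(9, 3) = 9
A (P2): min(5, 9) = 5
F (P1): max(1, 8) = 8
G (P1): max(9, 5, 8) = 9
B (P2): min(8, 9) = 8
P1 prefers the higher value; A=5, B=8. B is better since 8 > 5.

B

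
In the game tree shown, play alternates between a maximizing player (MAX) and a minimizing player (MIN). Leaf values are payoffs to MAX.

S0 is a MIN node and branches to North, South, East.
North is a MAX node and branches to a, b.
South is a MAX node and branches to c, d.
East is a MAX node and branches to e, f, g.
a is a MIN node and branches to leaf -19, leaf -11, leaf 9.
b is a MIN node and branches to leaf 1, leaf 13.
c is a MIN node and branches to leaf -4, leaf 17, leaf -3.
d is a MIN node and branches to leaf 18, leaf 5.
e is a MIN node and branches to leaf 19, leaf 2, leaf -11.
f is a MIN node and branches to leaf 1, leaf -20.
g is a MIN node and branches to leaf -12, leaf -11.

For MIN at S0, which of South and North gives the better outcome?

North

c (MIN): min(-4, 17, -3) = -4
d (MIN): min(18, 5) = 5
South (MAX): max(-4, 5) = 5
a (MIN): min(-19, -11, 9) = -19
b (MIN): min(1, 13) = 1
North (MAX): max(-19, 1) = 1
MIN prefers the lower value; South=5, North=1. North is better since 1 < 5.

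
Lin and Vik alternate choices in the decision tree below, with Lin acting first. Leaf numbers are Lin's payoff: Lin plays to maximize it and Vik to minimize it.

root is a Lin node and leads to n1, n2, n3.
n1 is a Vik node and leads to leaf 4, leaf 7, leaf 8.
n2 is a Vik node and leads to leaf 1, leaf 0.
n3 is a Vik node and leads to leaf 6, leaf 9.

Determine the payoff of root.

6

n1 (Vik): min(4, 7, 8) = 4
n2 (Vik): min(1, 0) = 0
n3 (Vik): min(6, 9) = 6
root (Lin): max(4, 0, 6) = 6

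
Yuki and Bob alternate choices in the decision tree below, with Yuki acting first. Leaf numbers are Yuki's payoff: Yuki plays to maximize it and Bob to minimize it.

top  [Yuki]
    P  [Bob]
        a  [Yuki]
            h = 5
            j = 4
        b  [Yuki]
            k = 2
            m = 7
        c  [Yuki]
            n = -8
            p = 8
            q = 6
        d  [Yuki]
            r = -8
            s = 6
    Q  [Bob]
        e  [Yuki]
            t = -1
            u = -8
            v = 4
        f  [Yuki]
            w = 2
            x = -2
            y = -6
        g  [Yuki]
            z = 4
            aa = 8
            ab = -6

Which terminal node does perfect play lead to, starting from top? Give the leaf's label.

h

a (Yuki): max(5, 4) = 5
b (Yuki): max(2, 7) = 7
c (Yuki): max(-8, 8, 6) = 8
d (Yuki): max(-8, 6) = 6
P (Bob): min(5, 7, 8, 6) = 5
e (Yuki): max(-1, -8, 4) = 4
f (Yuki): max(2, -2, -6) = 2
g (Yuki): max(4, 8, -6) = 8
Q (Bob): min(4, 2, 8) = 2
top (Yuki): max(5, 2) = 5
At top, Yuki picks P (highest: 5).
At P, Bob picks a (lowest: 5).
At a, Yuki picks h (highest: 5).
Terminal value 5.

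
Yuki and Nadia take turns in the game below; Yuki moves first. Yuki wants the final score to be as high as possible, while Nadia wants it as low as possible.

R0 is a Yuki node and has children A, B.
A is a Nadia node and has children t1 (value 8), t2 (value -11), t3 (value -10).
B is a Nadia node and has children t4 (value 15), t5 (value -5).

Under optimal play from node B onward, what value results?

-5

B (Nadia): min(15, -5) = -5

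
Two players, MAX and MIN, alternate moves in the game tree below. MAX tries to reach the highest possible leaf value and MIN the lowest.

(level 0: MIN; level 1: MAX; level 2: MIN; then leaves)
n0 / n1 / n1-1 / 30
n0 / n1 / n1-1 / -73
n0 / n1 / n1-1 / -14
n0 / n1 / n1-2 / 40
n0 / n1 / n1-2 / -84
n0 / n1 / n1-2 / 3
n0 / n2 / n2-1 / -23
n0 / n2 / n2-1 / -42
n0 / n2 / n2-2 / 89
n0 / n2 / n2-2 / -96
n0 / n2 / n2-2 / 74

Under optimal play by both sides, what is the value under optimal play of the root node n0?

-73

n1-1 (MIN): min(30, -73, -14) = -73
n1-2 (MIN): min(40, -84, 3) = -84
n1 (MAX): max(-73, -84) = -73
n2-1 (MIN): min(-23, -42) = -42
n2-2 (MIN): min(89, -96, 74) = -96
n2 (MAX): max(-42, -96) = -42
n0 (MIN): min(-73, -42) = -73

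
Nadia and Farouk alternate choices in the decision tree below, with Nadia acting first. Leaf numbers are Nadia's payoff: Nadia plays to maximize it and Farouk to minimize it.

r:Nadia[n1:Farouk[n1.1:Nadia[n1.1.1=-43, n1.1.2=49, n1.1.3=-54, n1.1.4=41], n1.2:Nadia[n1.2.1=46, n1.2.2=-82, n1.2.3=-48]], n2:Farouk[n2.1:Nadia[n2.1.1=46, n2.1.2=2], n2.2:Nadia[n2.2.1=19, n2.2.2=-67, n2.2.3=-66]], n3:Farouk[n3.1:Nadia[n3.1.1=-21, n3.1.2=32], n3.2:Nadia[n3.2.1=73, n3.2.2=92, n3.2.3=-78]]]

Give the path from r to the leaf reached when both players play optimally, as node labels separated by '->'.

r -> n1 -> n1.2 -> n1.2.1

n1.1 (Nadia): max(-43, 49, -54, 41) = 49
n1.2 (Nadia): max(46, -82, -48) = 46
n1 (Farouk): min(49, 46) = 46
n2.1 (Nadia): max(46, 2) = 46
n2.2 (Nadia): max(19, -67, -66) = 19
n2 (Farouk): min(46, 19) = 19
n3.1 (Nadia): max(-21, 32) = 32
n3.2 (Nadia): max(73, 92, -78) = 92
n3 (Farouk): min(32, 92) = 32
r (Nadia): max(46, 19, 32) = 46
At r, Nadia picks n1 (highest: 46).
At n1, Farouk picks n1.2 (lowest: 46).
At n1.2, Nadia picks n1.2.1 (highest: 46).
Terminal value 46.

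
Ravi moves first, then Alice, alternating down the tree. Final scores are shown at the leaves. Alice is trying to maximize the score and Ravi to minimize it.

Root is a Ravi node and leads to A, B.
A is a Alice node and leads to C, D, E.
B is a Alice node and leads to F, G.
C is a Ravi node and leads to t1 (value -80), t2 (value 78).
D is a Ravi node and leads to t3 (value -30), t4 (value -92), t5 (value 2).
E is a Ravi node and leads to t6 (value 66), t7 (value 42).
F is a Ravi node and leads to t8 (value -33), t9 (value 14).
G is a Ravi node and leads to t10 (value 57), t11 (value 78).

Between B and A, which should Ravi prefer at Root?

A

F (Ravi): min(-33, 14) = -33
G (Ravi): min(57, 78) = 57
B (Alice): max(-33, 57) = 57
C (Ravi): min(-80, 78) = -80
D (Ravi): min(-30, -92, 2) = -92
E (Ravi): min(66, 42) = 42
A (Alice): max(-80, -92, 42) = 42
Ravi prefers the lower value; B=57, A=42. A is better since 42 < 57.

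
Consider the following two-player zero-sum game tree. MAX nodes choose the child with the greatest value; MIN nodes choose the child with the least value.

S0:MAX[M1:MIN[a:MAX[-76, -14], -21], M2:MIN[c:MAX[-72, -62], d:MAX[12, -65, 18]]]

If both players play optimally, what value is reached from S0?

-21

a (MAX): max(-76, -14) = -14
M1 (MIN): min(-14, -21) = -21
c (MAX): max(-72, -62) = -62
d (MAX): max(12, -65, 18) = 18
M2 (MIN): min(-62, 18) = -62
S0 (MAX): max(-21, -62) = -21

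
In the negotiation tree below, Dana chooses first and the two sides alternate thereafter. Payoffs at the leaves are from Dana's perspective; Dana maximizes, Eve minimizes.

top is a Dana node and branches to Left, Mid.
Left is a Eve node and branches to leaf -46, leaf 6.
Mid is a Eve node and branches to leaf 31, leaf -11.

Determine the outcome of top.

-11

Left (Eve): min(-46, 6) = -46
Mid (Eve): min(31, -11) = -11
top (Dana): max(-46, -11) = -11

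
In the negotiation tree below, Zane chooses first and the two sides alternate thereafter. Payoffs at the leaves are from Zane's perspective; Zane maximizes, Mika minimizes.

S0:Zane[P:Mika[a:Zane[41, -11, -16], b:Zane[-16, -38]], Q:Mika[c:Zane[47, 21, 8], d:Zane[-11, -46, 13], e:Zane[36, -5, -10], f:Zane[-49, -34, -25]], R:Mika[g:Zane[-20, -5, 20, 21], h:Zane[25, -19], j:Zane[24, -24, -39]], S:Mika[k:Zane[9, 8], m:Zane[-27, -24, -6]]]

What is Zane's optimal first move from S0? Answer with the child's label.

a (Zane): max(41, -11, -16) = 41
b (Zane): max(-16, -38) = -16
P (Mika): min(41, -16) = -16
c (Zane): max(47, 21, 8) = 47
d (Zane): max(-11, -46, 13) = 13
e (Zane): max(36, -5, -10) = 36
f (Zane): max(-49, -34, -25) = -25
Q (Mika): min(47, 13, 36, -25) = -25
g (Zane): max(-20, -5, 20, 21) = 21
h (Zane): max(25, -19) = 25
j (Zane): max(24, -24, -39) = 24
R (Mika): min(21, 25, 24) = 21
k (Zane): max(9, 8) = 9
m (Zane): max(-27, -24, -6) = -6
S (Mika): min(9, -6) = -6
S0 (Zane): max(-16, -25, 21, -6) = 21
Zane at S0 wants the highest of {P=-16, Q=-25, R=21, S=-6}, so chooses R.

R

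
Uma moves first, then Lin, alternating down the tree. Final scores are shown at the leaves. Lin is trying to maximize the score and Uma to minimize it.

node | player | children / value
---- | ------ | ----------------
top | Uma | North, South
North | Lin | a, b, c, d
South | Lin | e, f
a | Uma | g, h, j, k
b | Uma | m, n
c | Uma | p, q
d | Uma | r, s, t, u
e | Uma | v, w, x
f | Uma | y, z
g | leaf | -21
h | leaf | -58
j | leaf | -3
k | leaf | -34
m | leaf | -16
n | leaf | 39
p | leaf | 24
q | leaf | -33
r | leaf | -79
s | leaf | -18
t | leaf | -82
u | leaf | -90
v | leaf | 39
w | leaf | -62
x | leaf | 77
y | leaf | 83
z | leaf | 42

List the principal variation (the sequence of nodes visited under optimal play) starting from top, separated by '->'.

a (Uma): min(-21, -58, -3, -34) = -58
b (Uma): min(-16, 39) = -16
c (Uma): min(24, -33) = -33
d (Uma): min(-79, -18, -82, -90) = -90
North (Lin): max(-58, -16, -33, -90) = -16
e (Uma): min(39, -62, 77) = -62
f (Uma): min(83, 42) = 42
South (Lin): max(-62, 42) = 42
top (Uma): min(-16, 42) = -16
At top, Uma picks North (lowest: -16).
At North, Lin picks b (highest: -16).
At b, Uma picks m (lowest: -16).
Terminal value -16.

top -> North -> b -> m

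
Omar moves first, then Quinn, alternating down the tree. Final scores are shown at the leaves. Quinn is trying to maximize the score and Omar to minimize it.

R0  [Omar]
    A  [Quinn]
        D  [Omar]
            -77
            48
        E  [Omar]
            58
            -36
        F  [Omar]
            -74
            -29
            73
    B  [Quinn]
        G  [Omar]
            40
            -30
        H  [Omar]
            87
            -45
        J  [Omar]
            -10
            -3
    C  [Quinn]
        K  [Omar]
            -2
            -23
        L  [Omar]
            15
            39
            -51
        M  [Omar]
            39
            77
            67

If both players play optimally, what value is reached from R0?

D (Omar): min(-77, 48) = -77
E (Omar): min(58, -36) = -36
F (Omar): min(-74, -29, 73) = -74
A (Quinn): max(-77, -36, -74) = -36
G (Omar): min(40, -30) = -30
H (Omar): min(87, -45) = -45
J (Omar): min(-10, -3) = -10
B (Quinn): max(-30, -45, -10) = -10
K (Omar): min(-2, -23) = -23
L (Omar): min(15, 39, -51) = -51
M (Omar): min(39, 77, 67) = 39
C (Quinn): max(-23, -51, 39) = 39
R0 (Omar): min(-36, -10, 39) = -36

-36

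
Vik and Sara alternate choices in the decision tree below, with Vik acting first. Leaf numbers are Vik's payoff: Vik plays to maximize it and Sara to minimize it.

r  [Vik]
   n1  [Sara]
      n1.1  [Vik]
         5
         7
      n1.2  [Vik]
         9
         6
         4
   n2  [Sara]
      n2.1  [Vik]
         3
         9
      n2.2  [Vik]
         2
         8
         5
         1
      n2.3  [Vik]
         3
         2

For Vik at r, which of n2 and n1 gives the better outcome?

n1

n2.1 (Vik): max(3, 9) = 9
n2.2 (Vik): max(2, 8, 5, 1) = 8
n2.3 (Vik): max(3, 2) = 3
n2 (Sara): min(9, 8, 3) = 3
n1.1 (Vik): max(5, 7) = 7
n1.2 (Vik): max(9, 6, 4) = 9
n1 (Sara): min(7, 9) = 7
Vik prefers the higher value; n2=3, n1=7. n1 is better since 7 > 3.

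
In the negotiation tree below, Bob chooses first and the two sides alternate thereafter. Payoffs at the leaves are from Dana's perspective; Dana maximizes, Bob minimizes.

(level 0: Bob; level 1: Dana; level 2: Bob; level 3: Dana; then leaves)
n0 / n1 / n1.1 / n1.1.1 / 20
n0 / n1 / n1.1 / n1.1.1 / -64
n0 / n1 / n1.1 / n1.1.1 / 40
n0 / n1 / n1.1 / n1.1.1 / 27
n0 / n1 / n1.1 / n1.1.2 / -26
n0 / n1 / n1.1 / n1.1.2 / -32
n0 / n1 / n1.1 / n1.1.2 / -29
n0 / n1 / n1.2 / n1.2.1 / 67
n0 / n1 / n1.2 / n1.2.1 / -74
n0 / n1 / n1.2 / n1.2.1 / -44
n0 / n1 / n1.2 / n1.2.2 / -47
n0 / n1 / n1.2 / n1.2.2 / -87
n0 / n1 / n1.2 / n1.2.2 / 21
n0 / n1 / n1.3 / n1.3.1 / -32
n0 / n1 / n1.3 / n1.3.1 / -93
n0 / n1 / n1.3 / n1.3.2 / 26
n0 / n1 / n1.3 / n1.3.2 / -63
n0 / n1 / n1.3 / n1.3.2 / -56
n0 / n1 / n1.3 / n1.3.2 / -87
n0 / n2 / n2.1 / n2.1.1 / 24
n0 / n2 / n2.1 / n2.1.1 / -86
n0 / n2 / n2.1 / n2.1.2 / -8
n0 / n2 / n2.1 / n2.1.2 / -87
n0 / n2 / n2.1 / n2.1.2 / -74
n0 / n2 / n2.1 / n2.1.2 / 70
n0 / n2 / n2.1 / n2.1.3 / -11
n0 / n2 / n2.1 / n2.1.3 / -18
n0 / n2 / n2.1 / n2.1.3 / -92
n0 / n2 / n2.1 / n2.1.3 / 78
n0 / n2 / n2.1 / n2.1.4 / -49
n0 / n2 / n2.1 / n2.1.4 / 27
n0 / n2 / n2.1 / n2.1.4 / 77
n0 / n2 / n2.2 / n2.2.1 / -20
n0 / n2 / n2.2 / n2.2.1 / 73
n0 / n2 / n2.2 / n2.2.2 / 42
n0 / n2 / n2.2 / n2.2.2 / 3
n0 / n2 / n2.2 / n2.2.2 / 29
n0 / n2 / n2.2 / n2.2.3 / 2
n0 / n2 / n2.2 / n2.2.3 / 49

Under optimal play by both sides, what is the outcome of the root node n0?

n1.1.1 (Dana): max(20, -64, 40, 27) = 40
n1.1.2 (Dana): max(-26, -32, -29) = -26
n1.1 (Bob): min(40, -26) = -26
n1.2.1 (Dana): max(67, -74, -44) = 67
n1.2.2 (Dana): max(-47, -87, 21) = 21
n1.2 (Bob): min(67, 21) = 21
n1.3.1 (Dana): max(-32, -93) = -32
n1.3.2 (Dana): max(26, -63, -56, -87) = 26
n1.3 (Bob): min(-32, 26) = -32
n1 (Dana): max(-26, 21, -32) = 21
n2.1.1 (Dana): max(24, -86) = 24
n2.1.2 (Dana): max(-8, -87, -74, 70) = 70
n2.1.3 (Dana): max(-11, -18, -92, 78) = 78
n2.1.4 (Dana): max(-49, 27, 77) = 77
n2.1 (Bob): min(24, 70, 78, 77) = 24
n2.2.1 (Dana): max(-20, 73) = 73
n2.2.2 (Dana): max(42, 3, 29) = 42
n2.2.3 (Dana): max(2, 49) = 49
n2.2 (Bob): min(73, 42, 49) = 42
n2 (Dana): max(24, 42) = 42
n0 (Bob): min(21, 42) = 21

21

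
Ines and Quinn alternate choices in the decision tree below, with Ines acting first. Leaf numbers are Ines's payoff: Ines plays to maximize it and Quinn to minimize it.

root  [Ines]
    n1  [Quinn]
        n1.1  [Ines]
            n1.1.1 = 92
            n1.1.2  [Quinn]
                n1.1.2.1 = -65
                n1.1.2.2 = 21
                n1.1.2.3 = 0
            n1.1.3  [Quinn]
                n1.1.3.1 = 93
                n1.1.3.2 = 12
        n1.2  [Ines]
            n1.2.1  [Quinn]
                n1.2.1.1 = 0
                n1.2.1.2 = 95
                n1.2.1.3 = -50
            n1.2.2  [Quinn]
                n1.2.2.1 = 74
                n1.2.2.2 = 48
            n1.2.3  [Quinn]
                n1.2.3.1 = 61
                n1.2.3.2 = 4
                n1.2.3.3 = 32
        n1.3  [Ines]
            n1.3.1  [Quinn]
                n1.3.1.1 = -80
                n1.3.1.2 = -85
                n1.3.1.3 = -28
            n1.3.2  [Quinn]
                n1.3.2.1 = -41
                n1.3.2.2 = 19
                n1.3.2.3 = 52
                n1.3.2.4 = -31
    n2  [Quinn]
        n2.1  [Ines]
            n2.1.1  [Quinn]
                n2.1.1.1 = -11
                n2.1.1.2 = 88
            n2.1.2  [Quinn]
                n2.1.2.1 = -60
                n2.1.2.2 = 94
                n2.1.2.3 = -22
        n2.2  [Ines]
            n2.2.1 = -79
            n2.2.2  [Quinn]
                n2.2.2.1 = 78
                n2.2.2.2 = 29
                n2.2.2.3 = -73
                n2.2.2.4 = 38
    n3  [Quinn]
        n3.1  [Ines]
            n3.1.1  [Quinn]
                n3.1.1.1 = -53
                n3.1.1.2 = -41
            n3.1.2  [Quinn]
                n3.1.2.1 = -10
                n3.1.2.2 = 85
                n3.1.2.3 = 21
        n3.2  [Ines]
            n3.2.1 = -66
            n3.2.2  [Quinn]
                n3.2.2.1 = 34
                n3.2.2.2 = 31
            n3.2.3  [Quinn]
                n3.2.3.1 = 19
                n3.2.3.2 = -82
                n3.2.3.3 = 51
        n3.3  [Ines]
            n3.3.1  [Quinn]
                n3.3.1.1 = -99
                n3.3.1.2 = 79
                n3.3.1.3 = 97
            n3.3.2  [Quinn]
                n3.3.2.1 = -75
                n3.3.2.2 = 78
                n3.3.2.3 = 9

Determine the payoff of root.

-41

n1.1.2 (Quinn): min(-65, 21, 0) = -65
n1.1.3 (Quinn): min(93, 12) = 12
n1.1 (Ines): max(92, -65, 12) = 92
n1.2.1 (Quinn): min(0, 95, -50) = -50
n1.2.2 (Quinn): min(74, 48) = 48
n1.2.3 (Quinn): min(61, 4, 32) = 4
n1.2 (Ines): max(-50, 48, 4) = 48
n1.3.1 (Quinn): min(-80, -85, -28) = -85
n1.3.2 (Quinn): min(-41, 19, 52, -31) = -41
n1.3 (Ines): max(-85, -41) = -41
n1 (Quinn): min(92, 48, -41) = -41
n2.1.1 (Quinn): min(-11, 88) = -11
n2.1.2 (Quinn): min(-60, 94, -22) = -60
n2.1 (Ines): max(-11, -60) = -11
n2.2.2 (Quinn): min(78, 29, -73, 38) = -73
n2.2 (Ines): max(-79, -73) = -73
n2 (Quinn): min(-11, -73) = -73
n3.1.1 (Quinn): min(-53, -41) = -53
n3.1.2 (Quinn): min(-10, 85, 21) = -10
n3.1 (Ines): max(-53, -10) = -10
n3.2.2 (Quinn): min(34, 31) = 31
n3.2.3 (Quinn): min(19, -82, 51) = -82
n3.2 (Ines): max(-66, 31, -82) = 31
n3.3.1 (Quinn): min(-99, 79, 97) = -99
n3.3.2 (Quinn): min(-75, 78, 9) = -75
n3.3 (Ines): max(-99, -75) = -75
n3 (Quinn): min(-10, 31, -75) = -75
root (Ines): max(-41, -73, -75) = -41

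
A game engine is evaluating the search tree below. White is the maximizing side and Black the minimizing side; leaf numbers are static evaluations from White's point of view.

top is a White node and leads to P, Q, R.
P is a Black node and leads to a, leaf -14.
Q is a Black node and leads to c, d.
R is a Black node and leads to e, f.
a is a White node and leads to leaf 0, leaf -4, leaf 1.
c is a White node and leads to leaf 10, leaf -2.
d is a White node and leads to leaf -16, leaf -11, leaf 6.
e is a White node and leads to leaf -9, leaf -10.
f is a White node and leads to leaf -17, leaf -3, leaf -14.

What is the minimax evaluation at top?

a (White): max(0, -4, 1) = 1
P (Black): min(1, -14) = -14
c (White): max(10, -2) = 10
d (White): max(-16, -11, 6) = 6
Q (Black): min(10, 6) = 6
e (White): max(-9, -10) = -9
f (White): max(-17, -3, -14) = -3
R (Black): min(-9, -3) = -9
top (White): max(-14, 6, -9) = 6

6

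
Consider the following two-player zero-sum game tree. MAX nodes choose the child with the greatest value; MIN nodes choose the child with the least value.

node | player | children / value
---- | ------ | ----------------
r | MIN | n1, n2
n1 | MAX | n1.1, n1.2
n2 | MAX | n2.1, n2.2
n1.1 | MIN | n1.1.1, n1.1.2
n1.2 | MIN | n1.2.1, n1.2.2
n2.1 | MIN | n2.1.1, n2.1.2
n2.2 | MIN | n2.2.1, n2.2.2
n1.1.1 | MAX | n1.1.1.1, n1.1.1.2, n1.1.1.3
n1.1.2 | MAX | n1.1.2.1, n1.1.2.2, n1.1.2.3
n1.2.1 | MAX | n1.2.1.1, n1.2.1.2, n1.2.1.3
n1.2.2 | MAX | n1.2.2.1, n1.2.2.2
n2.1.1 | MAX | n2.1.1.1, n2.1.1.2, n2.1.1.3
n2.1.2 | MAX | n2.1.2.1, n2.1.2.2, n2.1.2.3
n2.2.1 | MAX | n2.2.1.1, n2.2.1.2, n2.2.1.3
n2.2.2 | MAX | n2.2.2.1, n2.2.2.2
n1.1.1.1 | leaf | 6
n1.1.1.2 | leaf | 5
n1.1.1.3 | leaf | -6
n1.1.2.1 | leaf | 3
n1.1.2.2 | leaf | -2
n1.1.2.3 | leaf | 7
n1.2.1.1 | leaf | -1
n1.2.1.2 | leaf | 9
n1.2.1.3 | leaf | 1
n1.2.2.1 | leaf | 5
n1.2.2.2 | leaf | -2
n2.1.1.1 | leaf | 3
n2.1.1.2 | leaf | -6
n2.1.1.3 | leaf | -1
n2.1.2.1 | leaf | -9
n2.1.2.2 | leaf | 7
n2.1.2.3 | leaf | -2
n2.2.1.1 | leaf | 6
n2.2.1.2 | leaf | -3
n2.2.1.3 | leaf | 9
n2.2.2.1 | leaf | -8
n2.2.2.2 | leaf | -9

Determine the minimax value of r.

3

n1.1.1 (MAX): max(6, 5, -6) = 6
n1.1.2 (MAX): max(3, -2, 7) = 7
n1.1 (MIN): min(6, 7) = 6
n1.2.1 (MAX): max(-1, 9, 1) = 9
n1.2.2 (MAX): max(5, -2) = 5
n1.2 (MIN): min(9, 5) = 5
n1 (MAX): max(6, 5) = 6
n2.1.1 (MAX): max(3, -6, -1) = 3
n2.1.2 (MAX): max(-9, 7, -2) = 7
n2.1 (MIN): min(3, 7) = 3
n2.2.1 (MAX): max(6, -3, 9) = 9
n2.2.2 (MAX): max(-8, -9) = -8
n2.2 (MIN): min(9, -8) = -8
n2 (MAX): max(3, -8) = 3
r (MIN): min(6, 3) = 3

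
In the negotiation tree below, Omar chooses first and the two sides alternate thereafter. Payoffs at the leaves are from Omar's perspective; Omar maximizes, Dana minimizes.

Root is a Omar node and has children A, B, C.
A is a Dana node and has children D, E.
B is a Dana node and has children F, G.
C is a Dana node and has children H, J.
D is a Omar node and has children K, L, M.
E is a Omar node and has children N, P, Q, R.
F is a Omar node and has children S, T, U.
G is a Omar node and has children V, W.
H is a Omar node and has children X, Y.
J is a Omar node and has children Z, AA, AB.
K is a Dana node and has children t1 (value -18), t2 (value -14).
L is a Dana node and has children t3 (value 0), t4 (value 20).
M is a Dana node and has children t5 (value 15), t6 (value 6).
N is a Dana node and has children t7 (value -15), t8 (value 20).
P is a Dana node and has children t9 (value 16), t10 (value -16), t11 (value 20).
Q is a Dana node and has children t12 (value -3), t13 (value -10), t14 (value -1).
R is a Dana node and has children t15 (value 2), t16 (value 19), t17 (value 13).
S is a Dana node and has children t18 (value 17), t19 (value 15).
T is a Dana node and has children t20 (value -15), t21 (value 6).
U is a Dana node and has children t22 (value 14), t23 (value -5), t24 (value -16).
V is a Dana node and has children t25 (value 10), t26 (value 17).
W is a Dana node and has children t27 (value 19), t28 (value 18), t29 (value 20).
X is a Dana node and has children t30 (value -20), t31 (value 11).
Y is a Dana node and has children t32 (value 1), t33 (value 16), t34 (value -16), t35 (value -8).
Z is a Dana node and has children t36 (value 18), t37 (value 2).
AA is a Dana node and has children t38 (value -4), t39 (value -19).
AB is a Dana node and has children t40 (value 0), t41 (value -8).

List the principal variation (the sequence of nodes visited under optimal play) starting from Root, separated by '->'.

K (Dana): min(-18, -14) = -18
L (Dana): min(0, 20) = 0
M (Dana): min(15, 6) = 6
D (Omar): max(-18, 0, 6) = 6
N (Dana): min(-15, 20) = -15
P (Dana): min(16, -16, 20) = -16
Q (Dana): min(-3, -10, -1) = -10
R (Dana): min(2, 19, 13) = 2
E (Omar): max(-15, -16, -10, 2) = 2
A (Dana): min(6, 2) = 2
S (Dana): min(17, 15) = 15
T (Dana): min(-15, 6) = -15
U (Dana): min(14, -5, -16) = -16
F (Omar): max(15, -15, -16) = 15
V (Dana): min(10, 17) = 10
W (Dana): min(19, 18, 20) = 18
G (Omar): max(10, 18) = 18
B (Dana): min(15, 18) = 15
X (Dana): min(-20, 11) = -20
Y (Dana): min(1, 16, -16, -8) = -16
H (Omar): max(-20, -16) = -16
Z (Dana): min(18, 2) = 2
AA (Dana): min(-4, -19) = -19
AB (Dana): min(0, -8) = -8
J (Omar): max(2, -19, -8) = 2
C (Dana): min(-16, 2) = -16
Root (Omar): max(2, 15, -16) = 15
At Root, Omar picks B (highest: 15).
At B, Dana picks F (lowest: 15).
At F, Omar picks S (highest: 15).
At S, Dana picks t19 (lowest: 15).
Terminal value 15.

Root -> B -> F -> S -> t19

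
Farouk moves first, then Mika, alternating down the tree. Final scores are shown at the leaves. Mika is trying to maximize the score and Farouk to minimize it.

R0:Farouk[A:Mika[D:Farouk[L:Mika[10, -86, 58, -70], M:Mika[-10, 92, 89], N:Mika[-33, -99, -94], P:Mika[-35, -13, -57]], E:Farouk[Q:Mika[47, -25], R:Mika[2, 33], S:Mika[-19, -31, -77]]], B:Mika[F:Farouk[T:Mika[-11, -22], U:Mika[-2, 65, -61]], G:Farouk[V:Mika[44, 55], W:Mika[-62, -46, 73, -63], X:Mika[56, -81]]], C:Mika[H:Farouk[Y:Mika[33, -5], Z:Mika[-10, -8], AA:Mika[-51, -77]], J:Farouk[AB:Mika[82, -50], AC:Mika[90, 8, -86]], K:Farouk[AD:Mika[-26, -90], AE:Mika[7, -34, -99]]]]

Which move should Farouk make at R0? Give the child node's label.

L (Mika): max(10, -86, 58, -70) = 58
M (Mika): max(-10, 92, 89) = 92
N (Mika): max(-33, -99, -94) = -33
P (Mika): max(-35, -13, -57) = -13
D (Farouk): min(58, 92, -33, -13) = -33
Q (Mika): max(47, -25) = 47
R (Mika): max(2, 33) = 33
S (Mika): max(-19, -31, -77) = -19
E (Farouk): min(47, 33, -19) = -19
A (Mika): max(-33, -19) = -19
T (Mika): max(-11, -22) = -11
U (Mika): max(-2, 65, -61) = 65
F (Farouk): min(-11, 65) = -11
V (Mika): max(44, 55) = 55
W (Mika): max(-62, -46, 73, -63) = 73
X (Mika): max(56, -81) = 56
G (Farouk): min(55, 73, 56) = 55
B (Mika): max(-11, 55) = 55
Y (Mika): max(33, -5) = 33
Z (Mika): max(-10, -8) = -8
AA (Mika): max(-51, -77) = -51
H (Farouk): min(33, -8, -51) = -51
AB (Mika): max(82, -50) = 82
AC (Mika): max(90, 8, -86) = 90
J (Farouk): min(82, 90) = 82
AD (Mika): max(-26, -90) = -26
AE (Mika): max(7, -34, -99) = 7
K (Farouk): min(-26, 7) = -26
C (Mika): max(-51, 82, -26) = 82
R0 (Farouk): min(-19, 55, 82) = -19
Farouk at R0 wants the lowest of {A=-19, B=55, C=82}, so chooses A.

A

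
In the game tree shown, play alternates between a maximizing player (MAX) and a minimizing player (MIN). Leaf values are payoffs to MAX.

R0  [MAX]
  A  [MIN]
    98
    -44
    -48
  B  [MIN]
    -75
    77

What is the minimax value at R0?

A (MIN): min(98, -44, -48) = -48
B (MIN): min(-75, 77) = -75
R0 (MAX): max(-48, -75) = -48

-48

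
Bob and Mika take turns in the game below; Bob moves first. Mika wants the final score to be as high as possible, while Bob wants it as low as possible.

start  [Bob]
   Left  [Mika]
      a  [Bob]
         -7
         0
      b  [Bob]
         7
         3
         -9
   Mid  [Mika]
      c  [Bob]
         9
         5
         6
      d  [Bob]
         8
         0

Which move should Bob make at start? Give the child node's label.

Left

a (Bob): min(-7, 0) = -7
b (Bob): min(7, 3, -9) = -9
Left (Mika): max(-7, -9) = -7
c (Bob): min(9, 5, 6) = 5
d (Bob): min(8, 0) = 0
Mid (Mika): max(5, 0) = 5
start (Bob): min(-7, 5) = -7
Bob at start wants the lowest of {Left=-7, Mid=5}, so chooses Left.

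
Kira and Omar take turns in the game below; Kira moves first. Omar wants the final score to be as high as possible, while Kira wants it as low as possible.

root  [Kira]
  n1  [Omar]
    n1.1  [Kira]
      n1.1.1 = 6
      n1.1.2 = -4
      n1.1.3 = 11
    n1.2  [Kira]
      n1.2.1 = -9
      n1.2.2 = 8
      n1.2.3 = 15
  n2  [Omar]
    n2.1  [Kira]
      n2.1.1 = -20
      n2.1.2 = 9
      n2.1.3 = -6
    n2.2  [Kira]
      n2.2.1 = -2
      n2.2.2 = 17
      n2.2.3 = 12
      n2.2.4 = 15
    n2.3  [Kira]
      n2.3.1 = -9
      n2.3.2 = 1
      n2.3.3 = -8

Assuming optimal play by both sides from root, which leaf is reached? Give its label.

n1.1.2

n1.1 (Kira): min(6, -4, 11) = -4
n1.2 (Kira): min(-9, 8, 15) = -9
n1 (Omar): max(-4, -9) = -4
n2.1 (Kira): min(-20, 9, -6) = -20
n2.2 (Kira): min(-2, 17, 12, 15) = -2
n2.3 (Kira): min(-9, 1, -8) = -9
n2 (Omar): max(-20, -2, -9) = -2
root (Kira): min(-4, -2) = -4
At root, Kira picks n1 (lowest: -4).
At n1, Omar picks n1.1 (highest: -4).
At n1.1, Kira picks n1.1.2 (lowest: -4).
Terminal value -4.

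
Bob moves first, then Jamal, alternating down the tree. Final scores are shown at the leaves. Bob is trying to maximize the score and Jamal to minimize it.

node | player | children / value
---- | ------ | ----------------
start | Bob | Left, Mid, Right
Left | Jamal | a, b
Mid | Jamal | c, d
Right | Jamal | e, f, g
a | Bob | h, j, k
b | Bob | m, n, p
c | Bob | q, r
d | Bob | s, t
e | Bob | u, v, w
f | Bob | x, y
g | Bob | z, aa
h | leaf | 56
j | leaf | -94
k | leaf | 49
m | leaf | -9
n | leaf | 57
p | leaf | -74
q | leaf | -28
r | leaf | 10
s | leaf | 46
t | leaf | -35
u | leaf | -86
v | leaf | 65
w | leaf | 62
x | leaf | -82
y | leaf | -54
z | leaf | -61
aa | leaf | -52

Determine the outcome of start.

a (Bob): max(56, -94, 49) = 56
b (Bob): max(-9, 57, -74) = 57
Left (Jamal): min(56, 57) = 56
c (Bob): max(-28, 10) = 10
d (Bob): max(46, -35) = 46
Mid (Jamal): min(10, 46) = 10
e (Bob): max(-86, 65, 62) = 65
f (Bob): max(-82, -54) = -54
g (Bob): max(-61, -52) = -52
Right (Jamal): min(65, -54, -52) = -54
start (Bob): max(56, 10, -54) = 56

56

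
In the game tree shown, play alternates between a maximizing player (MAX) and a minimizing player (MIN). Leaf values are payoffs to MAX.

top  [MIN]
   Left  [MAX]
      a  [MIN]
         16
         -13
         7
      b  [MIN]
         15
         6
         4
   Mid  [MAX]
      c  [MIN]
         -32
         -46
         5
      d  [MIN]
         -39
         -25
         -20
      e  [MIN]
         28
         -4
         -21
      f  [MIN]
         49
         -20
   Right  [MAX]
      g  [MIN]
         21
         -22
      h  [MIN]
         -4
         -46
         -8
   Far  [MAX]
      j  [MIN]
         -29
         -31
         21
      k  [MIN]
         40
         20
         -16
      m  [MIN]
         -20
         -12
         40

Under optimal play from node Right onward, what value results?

g (MIN): min(21, -22) = -22
h (MIN): min(-4, -46, -8) = -46
Right (MAX): max(-22, -46) = -22

-22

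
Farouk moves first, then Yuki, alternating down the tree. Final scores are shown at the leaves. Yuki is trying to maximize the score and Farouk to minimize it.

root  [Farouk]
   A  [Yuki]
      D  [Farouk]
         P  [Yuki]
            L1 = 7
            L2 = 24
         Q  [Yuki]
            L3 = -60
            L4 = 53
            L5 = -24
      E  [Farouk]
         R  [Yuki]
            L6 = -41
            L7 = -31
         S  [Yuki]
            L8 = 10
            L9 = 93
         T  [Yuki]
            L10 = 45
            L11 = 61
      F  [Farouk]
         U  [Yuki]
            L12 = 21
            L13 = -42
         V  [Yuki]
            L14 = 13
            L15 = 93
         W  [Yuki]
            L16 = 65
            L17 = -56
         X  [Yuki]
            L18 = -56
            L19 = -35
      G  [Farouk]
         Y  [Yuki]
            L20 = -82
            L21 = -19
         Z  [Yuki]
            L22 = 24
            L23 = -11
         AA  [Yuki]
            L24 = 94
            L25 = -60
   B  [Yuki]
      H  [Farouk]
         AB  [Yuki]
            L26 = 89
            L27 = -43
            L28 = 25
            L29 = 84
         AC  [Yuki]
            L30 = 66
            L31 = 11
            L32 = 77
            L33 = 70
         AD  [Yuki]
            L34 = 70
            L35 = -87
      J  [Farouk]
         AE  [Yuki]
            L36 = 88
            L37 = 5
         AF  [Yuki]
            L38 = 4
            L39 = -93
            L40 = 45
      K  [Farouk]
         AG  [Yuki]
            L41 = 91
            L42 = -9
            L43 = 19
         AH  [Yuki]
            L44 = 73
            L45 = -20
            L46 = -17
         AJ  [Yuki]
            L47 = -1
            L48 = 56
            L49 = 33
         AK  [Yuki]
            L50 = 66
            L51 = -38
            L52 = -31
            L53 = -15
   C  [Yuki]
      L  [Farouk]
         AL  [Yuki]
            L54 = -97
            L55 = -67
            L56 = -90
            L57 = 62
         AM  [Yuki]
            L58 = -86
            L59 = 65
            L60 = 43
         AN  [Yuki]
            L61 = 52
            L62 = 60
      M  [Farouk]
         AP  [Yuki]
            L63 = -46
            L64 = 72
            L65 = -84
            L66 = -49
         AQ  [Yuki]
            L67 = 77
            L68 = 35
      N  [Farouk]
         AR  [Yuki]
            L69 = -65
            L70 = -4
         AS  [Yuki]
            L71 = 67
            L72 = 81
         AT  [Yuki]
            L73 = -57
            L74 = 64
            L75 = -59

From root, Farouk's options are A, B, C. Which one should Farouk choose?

P (Yuki): max(7, 24) = 24
Q (Yuki): max(-60, 53, -24) = 53
D (Farouk): min(24, 53) = 24
R (Yuki): max(-41, -31) = -31
S (Yuki): max(10, 93) = 93
T (Yuki): max(45, 61) = 61
E (Farouk): min(-31, 93, 61) = -31
U (Yuki): max(21, -42) = 21
V (Yuki): max(13, 93) = 93
W (Yuki): max(65, -56) = 65
X (Yuki): max(-56, -35) = -35
F (Farouk): min(21, 93, 65, -35) = -35
Y (Yuki): max(-82, -19) = -19
Z (Yuki): max(24, -11) = 24
AA (Yuki): max(94, -60) = 94
G (Farouk): min(-19, 24, 94) = -19
A (Yuki): max(24, -31, -35, -19) = 24
AB (Yuki): max(89, -43, 25, 84) = 89
AC (Yuki): max(66, 11, 77, 70) = 77
AD (Yuki): max(70, -87) = 70
H (Farouk): min(89, 77, 70) = 70
AE (Yuki): max(88, 5) = 88
AF (Yuki): max(4, -93, 45) = 45
J (Farouk): min(88, 45) = 45
AG (Yuki): max(91, -9, 19) = 91
AH (Yuki): max(73, -20, -17) = 73
AJ (Yuki): max(-1, 56, 33) = 56
AK (Yuki): max(66, -38, -31, -15) = 66
K (Farouk): min(91, 73, 56, 66) = 56
B (Yuki): max(70, 45, 56) = 70
AL (Yuki): max(-97, -67, -90, 62) = 62
AM (Yuki): max(-86, 65, 43) = 65
AN (Yuki): max(52, 60) = 60
L (Farouk): min(62, 65, 60) = 60
AP (Yuki): max(-46, 72, -84, -49) = 72
AQ (Yuki): max(77, 35) = 77
M (Farouk): min(72, 77) = 72
AR (Yuki): max(-65, -4) = -4
AS (Yuki): max(67, 81) = 81
AT (Yuki): max(-57, 64, -59) = 64
N (Farouk): min(-4, 81, 64) = -4
C (Yuki): max(60, 72, -4) = 72
root (Farouk): min(24, 70, 72) = 24
Farouk at root wants the lowest of {A=24, B=70, C=72}, so chooses A.

A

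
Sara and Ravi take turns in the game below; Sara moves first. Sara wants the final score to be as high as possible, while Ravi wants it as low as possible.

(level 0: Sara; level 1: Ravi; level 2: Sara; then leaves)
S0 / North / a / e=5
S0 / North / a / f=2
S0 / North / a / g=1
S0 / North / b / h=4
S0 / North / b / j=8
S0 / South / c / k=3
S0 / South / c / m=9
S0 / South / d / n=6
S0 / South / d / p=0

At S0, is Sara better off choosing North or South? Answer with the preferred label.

South

a (Sara): max(5, 2, 1) = 5
b (Sara): max(4, 8) = 8
North (Ravi): min(5, 8) = 5
c (Sara): max(3, 9) = 9
d (Sara): max(6, 0) = 6
South (Ravi): min(9, 6) = 6
Sara prefers the higher value; North=5, South=6. South is better since 6 > 5.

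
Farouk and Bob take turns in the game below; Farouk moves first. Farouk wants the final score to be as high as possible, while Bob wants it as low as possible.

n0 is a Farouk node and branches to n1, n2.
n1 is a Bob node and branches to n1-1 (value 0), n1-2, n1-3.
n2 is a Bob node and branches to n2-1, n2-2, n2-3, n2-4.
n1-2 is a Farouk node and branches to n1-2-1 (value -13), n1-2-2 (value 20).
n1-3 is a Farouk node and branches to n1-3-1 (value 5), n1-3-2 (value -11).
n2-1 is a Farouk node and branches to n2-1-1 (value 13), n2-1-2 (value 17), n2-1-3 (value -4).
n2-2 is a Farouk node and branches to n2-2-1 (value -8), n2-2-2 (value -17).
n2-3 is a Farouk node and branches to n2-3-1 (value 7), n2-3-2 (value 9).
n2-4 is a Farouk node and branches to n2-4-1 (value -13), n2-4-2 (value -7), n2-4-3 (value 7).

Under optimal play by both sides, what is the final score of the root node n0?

n1-2 (Farouk): max(-13, 20) = 20
n1-3 (Farouk): max(5, -11) = 5
n1 (Bob): min(0, 20, 5) = 0
n2-1 (Farouk): max(13, 17, -4) = 17
n2-2 (Farouk): max(-8, -17) = -8
n2-3 (Farouk): max(7, 9) = 9
n2-4 (Farouk): max(-13, -7, 7) = 7
n2 (Bob): min(17, -8, 9, 7) = -8
n0 (Farouk): max(0, -8) = 0

0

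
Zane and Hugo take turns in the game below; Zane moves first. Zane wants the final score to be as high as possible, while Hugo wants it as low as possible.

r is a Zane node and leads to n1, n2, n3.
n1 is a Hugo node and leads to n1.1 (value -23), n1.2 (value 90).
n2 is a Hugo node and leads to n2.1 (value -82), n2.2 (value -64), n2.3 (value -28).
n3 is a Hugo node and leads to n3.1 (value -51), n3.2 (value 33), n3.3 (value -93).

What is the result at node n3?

n3 (Hugo): min(-51, 33, -93) = -93

-93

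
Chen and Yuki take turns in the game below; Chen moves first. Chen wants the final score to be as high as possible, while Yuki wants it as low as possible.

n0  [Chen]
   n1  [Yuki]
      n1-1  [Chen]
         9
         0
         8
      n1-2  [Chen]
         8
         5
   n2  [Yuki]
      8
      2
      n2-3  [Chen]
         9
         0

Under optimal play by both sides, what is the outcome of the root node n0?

8

n1-1 (Chen): max(9, 0, 8) = 9
n1-2 (Chen): max(8, 5) = 8
n1 (Yuki): min(9, 8) = 8
n2-3 (Chen): max(9, 0) = 9
n2 (Yuki): min(8, 2, 9) = 2
n0 (Chen): max(8, 2) = 8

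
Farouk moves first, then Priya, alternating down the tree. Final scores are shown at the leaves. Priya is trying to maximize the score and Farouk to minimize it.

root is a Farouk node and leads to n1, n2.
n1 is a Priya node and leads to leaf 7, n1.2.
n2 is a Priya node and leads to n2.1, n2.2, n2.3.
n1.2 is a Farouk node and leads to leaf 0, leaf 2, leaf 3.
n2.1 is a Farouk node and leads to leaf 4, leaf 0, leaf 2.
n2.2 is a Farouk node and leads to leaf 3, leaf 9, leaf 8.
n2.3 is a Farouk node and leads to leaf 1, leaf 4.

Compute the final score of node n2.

n2.1 (Farouk): min(4, 0, 2) = 0
n2.2 (Farouk): min(3, 9, 8) = 3
n2.3 (Farouk): min(1, 4) = 1
n2 (Priya): max(0, 3, 1) = 3

3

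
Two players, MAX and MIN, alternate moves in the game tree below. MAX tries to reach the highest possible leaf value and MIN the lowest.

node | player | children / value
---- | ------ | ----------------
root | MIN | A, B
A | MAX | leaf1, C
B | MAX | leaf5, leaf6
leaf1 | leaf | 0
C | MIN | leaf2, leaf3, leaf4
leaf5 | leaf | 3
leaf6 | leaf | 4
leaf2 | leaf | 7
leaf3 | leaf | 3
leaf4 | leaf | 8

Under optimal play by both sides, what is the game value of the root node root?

3

C (MIN): min(7, 3, 8) = 3
A (MAX): max(0, 3) = 3
B (MAX): max(3, 4) = 4
root (MIN): min(3, 4) = 3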